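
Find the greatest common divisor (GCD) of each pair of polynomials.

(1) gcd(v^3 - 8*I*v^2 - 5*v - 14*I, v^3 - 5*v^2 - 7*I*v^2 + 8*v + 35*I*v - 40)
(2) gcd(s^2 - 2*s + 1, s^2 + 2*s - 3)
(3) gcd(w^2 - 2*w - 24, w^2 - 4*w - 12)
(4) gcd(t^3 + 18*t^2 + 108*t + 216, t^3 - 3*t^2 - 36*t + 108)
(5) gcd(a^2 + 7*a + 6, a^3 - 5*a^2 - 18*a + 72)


(1) = v + I
(2) = gcd((s - 1)^2, (s - 1)*(s + 3)) = s - 1
(3) = gcd((w - 6)*(w + 4), (w - 6)*(w + 2)) = w - 6
(4) = gcd((t + 6)^3, (t - 6)*(t - 3)*(t + 6)) = t + 6
(5) = gcd((a + 1)*(a + 6), (a - 6)*(a - 3)*(a + 4)) = 1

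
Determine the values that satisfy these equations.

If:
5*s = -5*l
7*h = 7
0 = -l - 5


Then:
h = 1
l = -5
s = 5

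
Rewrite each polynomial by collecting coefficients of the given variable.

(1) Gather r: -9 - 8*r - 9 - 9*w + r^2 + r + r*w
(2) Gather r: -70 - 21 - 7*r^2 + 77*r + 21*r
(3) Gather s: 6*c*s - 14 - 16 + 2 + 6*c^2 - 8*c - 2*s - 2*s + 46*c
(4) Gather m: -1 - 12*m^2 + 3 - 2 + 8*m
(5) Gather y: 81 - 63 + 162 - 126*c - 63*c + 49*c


(1) = r^2 + r*(w - 7) - 9*w - 18
(2) = -7*r^2 + 98*r - 91
(3) = 6*c^2 + 38*c + s*(6*c - 4) - 28
(4) = -12*m^2 + 8*m
(5) = 180 - 140*c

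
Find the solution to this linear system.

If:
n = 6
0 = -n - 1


Then:
No Solution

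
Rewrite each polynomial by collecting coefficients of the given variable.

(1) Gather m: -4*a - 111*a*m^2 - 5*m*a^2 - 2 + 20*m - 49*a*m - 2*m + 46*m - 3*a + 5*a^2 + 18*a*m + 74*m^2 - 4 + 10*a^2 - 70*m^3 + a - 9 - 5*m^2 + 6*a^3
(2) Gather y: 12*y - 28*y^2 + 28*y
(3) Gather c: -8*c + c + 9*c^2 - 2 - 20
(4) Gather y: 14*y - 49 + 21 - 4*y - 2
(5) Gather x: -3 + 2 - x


(1) = 6*a^3 + 15*a^2 - 6*a - 70*m^3 + m^2*(69 - 111*a) + m*(-5*a^2 - 31*a + 64) - 15
(2) = -28*y^2 + 40*y
(3) = 9*c^2 - 7*c - 22
(4) = 10*y - 30
(5) = -x - 1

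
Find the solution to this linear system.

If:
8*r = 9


Then:
r = 9/8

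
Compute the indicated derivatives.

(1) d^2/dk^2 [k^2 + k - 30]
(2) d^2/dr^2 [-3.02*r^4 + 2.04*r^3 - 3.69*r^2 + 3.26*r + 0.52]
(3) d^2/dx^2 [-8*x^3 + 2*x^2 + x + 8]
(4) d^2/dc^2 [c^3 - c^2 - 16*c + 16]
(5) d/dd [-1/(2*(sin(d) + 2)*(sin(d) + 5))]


(1) = 2
(2) = -36.24*r^2 + 12.24*r - 7.38
(3) = 4 - 48*x
(4) = 6*c - 2
(5) = (2*sin(d) + 7)*cos(d)/(2*(sin(d) + 2)^2*(sin(d) + 5)^2)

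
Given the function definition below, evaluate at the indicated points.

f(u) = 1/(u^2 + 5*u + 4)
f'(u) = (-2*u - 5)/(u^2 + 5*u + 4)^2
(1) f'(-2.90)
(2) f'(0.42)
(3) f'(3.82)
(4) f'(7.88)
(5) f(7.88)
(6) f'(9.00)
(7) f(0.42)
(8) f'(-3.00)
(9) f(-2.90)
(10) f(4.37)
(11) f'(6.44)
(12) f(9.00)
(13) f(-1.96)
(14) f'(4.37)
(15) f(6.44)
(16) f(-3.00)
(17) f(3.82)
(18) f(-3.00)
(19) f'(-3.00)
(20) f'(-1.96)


(1) = 0.18
(2) = -0.15
(3) = -0.01
(4) = -0.00
(5) = 0.01
(6) = -0.00
(7) = 0.16
(8) = 0.25
(9) = -0.48
(10) = 0.02
(11) = -0.00
(12) = 0.01
(13) = -0.51
(14) = -0.01
(15) = 0.01
(16) = -0.50
(17) = 0.03
(18) = -0.50
(19) = 0.25
(20) = -0.28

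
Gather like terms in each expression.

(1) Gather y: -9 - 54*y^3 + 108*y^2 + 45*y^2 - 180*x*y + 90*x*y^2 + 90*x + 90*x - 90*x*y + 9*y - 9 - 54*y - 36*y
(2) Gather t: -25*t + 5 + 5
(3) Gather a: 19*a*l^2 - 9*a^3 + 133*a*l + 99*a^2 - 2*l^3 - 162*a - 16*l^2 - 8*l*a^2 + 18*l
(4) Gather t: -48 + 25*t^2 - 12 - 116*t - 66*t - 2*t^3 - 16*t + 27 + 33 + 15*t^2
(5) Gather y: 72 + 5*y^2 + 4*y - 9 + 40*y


(1) = 180*x - 54*y^3 + y^2*(90*x + 153) + y*(-270*x - 81) - 18
(2) = 10 - 25*t
(3) = -9*a^3 + a^2*(99 - 8*l) + a*(19*l^2 + 133*l - 162) - 2*l^3 - 16*l^2 + 18*l
(4) = -2*t^3 + 40*t^2 - 198*t
(5) = 5*y^2 + 44*y + 63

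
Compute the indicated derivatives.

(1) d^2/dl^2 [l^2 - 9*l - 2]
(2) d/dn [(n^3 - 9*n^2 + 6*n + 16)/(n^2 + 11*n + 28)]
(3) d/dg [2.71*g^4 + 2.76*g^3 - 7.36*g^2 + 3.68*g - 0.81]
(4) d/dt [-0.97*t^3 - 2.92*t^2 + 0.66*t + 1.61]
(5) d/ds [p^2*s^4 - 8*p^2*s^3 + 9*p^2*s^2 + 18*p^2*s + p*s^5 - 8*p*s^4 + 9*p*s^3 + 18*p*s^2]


(1) = 2
(2) = (n^4 + 22*n^3 - 21*n^2 - 536*n - 8)/(n^4 + 22*n^3 + 177*n^2 + 616*n + 784)
(3) = 10.84*g^3 + 8.28*g^2 - 14.72*g + 3.68
(4) = -2.91*t^2 - 5.84*t + 0.66
(5) = p*(4*p*s^3 - 24*p*s^2 + 18*p*s + 18*p + 5*s^4 - 32*s^3 + 27*s^2 + 36*s)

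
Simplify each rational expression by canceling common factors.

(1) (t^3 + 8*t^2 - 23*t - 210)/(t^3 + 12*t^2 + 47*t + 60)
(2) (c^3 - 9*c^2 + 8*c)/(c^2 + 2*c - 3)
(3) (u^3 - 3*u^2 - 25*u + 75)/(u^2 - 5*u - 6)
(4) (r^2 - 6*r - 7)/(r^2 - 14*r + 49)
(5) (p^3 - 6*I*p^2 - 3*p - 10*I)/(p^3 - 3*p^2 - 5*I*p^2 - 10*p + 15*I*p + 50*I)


(1) = (t^3 + 8*t^2 - 23*t - 210)/(t^3 + 12*t^2 + 47*t + 60)
(2) = (c^2 - 8*c)/(c + 3)
(3) = (u^3 - 3*u^2 - 25*u + 75)/(u^2 - 5*u - 6)
(4) = (r + 1)/(r - 7)
(5) = (p^2 - I*p + 2)/(p^2 - 3*p - 10)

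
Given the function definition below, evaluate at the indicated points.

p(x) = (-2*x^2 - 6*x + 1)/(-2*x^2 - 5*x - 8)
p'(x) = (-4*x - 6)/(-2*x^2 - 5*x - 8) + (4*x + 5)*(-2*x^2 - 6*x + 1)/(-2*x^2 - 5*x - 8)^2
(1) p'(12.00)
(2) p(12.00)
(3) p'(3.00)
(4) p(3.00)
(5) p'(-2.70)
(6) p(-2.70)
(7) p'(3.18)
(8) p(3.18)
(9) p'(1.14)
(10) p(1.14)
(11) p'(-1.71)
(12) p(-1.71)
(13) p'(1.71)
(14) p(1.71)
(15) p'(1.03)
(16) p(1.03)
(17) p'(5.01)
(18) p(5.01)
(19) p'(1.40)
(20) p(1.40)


(1) = 0.00
(2) = 1.01
(3) = 0.09
(4) = 0.85
(5) = -0.71
(6) = -0.29
(7) = 0.08
(8) = 0.87
(9) = 0.34
(10) = 0.52
(11) = -0.51
(12) = -1.02
(13) = 0.22
(14) = 0.67
(15) = 0.38
(16) = 0.48
(17) = 0.03
(18) = 0.95
(19) = 0.28
(20) = 0.60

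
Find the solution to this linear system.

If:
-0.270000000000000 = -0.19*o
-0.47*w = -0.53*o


Then:
o = 1.42
w = 1.60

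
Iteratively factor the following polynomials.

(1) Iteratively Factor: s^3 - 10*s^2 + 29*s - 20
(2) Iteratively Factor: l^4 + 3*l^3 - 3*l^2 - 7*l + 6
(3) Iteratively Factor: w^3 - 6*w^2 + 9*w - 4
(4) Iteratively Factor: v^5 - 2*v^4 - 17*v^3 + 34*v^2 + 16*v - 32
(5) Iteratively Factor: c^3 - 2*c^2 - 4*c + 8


(1) = (s - 5)*(s^2 - 5*s + 4) = (s - 5)*(s - 1)*(s - 4)
(2) = (l + 2)*(l^3 + l^2 - 5*l + 3) = (l - 1)*(l + 2)*(l^2 + 2*l - 3) = (l - 1)*(l + 2)*(l + 3)*(l - 1)
(3) = (w - 1)*(w^2 - 5*w + 4) = (w - 1)^2*(w - 4)
(4) = (v - 1)*(v^4 - v^3 - 18*v^2 + 16*v + 32) = (v - 2)*(v - 1)*(v^3 + v^2 - 16*v - 16) = (v - 2)*(v - 1)*(v + 1)*(v^2 - 16) = (v - 4)*(v - 2)*(v - 1)*(v + 1)*(v + 4)
(5) = (c + 2)*(c^2 - 4*c + 4) = (c - 2)*(c + 2)*(c - 2)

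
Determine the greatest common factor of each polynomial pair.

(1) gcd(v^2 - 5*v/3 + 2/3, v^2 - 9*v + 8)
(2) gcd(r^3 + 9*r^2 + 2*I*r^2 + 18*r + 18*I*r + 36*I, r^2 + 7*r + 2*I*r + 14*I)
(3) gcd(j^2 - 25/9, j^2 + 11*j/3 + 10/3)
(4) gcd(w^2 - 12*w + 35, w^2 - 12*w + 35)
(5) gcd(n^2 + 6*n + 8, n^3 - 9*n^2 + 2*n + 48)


(1) = v - 1
(2) = r + 2*I
(3) = j + 5/3
(4) = gcd((w - 7)*(w - 5), (w - 7)*(w - 5)) = w^2 - 12*w + 35
(5) = n + 2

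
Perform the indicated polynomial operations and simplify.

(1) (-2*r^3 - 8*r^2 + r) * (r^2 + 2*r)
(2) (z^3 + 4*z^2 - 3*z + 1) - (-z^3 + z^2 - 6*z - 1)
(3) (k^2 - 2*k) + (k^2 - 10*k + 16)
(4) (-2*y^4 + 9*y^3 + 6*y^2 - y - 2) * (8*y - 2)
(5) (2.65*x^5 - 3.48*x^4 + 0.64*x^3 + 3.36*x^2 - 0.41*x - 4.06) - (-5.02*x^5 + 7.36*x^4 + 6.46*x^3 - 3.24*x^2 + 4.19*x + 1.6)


(1) = -2*r^5 - 12*r^4 - 15*r^3 + 2*r^2
(2) = 2*z^3 + 3*z^2 + 3*z + 2
(3) = 2*k^2 - 12*k + 16
(4) = -16*y^5 + 76*y^4 + 30*y^3 - 20*y^2 - 14*y + 4
(5) = 7.67*x^5 - 10.84*x^4 - 5.82*x^3 + 6.6*x^2 - 4.6*x - 5.66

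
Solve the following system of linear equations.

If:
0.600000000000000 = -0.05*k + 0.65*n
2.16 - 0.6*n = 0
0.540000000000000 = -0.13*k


Then:
No Solution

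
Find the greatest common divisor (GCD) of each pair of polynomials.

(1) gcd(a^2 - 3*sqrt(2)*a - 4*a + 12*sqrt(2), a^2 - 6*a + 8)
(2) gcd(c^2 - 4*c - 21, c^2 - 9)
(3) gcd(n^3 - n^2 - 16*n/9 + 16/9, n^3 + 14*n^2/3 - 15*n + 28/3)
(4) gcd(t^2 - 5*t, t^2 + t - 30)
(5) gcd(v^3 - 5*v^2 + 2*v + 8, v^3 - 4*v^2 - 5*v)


(1) = a - 4
(2) = gcd((c - 7)*(c + 3), (c - 3)*(c + 3)) = c + 3
(3) = n^2 - 7*n/3 + 4/3
(4) = gcd(t*(t - 5), (t - 5)*(t + 6)) = t - 5
(5) = gcd((v - 4)*(v - 2)*(v + 1), v*(v - 5)*(v + 1)) = v + 1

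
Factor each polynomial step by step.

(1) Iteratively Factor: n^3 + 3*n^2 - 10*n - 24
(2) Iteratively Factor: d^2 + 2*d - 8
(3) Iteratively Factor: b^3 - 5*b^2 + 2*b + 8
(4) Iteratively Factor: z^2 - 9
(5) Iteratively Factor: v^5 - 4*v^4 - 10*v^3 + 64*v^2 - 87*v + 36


(1) = (n + 2)*(n^2 + n - 12) = (n - 3)*(n + 2)*(n + 4)
(2) = (d - 2)*(d + 4)
(3) = (b + 1)*(b^2 - 6*b + 8) = (b - 2)*(b + 1)*(b - 4)
(4) = (z - 3)*(z + 3)
(5) = (v - 1)*(v^4 - 3*v^3 - 13*v^2 + 51*v - 36) = (v - 3)*(v - 1)*(v^3 - 13*v + 12) = (v - 3)*(v - 1)*(v + 4)*(v^2 - 4*v + 3) = (v - 3)*(v - 1)^2*(v + 4)*(v - 3)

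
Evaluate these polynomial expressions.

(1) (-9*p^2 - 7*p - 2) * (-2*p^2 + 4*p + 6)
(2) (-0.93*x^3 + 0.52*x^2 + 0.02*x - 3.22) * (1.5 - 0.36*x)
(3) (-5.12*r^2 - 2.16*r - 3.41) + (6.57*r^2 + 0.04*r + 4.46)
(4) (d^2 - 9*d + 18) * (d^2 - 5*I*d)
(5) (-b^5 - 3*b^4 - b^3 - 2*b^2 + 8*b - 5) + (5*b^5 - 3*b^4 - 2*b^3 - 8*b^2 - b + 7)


(1) = 18*p^4 - 22*p^3 - 78*p^2 - 50*p - 12
(2) = 0.3348*x^4 - 1.5822*x^3 + 0.7728*x^2 + 1.1892*x - 4.83
(3) = 1.45*r^2 - 2.12*r + 1.05
(4) = d^4 - 9*d^3 - 5*I*d^3 + 18*d^2 + 45*I*d^2 - 90*I*d
(5) = 4*b^5 - 6*b^4 - 3*b^3 - 10*b^2 + 7*b + 2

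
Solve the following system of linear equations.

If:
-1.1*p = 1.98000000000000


Then:
p = -1.80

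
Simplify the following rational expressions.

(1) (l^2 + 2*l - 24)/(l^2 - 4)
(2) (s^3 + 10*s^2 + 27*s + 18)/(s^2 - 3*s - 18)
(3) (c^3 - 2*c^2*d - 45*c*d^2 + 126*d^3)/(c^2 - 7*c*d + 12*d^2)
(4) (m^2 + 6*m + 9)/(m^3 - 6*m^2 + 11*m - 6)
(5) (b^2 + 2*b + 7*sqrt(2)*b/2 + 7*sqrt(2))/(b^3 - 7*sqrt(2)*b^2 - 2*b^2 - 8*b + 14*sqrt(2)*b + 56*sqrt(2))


(1) = (l^2 + 2*l - 24)/(l^2 - 4)
(2) = (s^2 + 7*s + 6)/(s - 6)
(3) = (c^2 + c*d - 42*d^2)/(c - 4*d)
(4) = (m^2 + 6*m + 9)/(m^3 - 6*m^2 + 11*m - 6)
(5) = (2*b + 7*sqrt(2))/(2*b^2 + b*(-14*sqrt(2) - 8) + 56*sqrt(2))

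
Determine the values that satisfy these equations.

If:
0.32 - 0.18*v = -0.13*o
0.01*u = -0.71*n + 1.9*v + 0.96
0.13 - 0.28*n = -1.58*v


Then:
n = 5.64285714285714*v + 0.464285714285714
o = 1.38461538461538*v - 2.46153846153846
u = 63.0357142857143 - 210.642857142857*v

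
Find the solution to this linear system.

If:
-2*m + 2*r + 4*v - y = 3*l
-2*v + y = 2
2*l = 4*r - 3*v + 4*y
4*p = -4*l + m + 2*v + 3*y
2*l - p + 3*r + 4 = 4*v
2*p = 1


Then:
l = -1
m = -56/31
p = 1/2
r = -95/62
v = -24/31
y = 14/31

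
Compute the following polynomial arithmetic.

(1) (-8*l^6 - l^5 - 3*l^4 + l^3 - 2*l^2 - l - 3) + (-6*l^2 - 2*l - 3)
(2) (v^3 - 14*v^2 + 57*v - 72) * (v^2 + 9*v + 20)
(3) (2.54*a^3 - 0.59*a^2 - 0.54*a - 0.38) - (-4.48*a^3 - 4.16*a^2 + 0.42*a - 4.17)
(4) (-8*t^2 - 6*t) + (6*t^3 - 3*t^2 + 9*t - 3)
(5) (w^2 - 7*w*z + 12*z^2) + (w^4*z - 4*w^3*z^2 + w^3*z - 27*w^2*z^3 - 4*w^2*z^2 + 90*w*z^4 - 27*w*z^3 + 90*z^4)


(1) = -8*l^6 - l^5 - 3*l^4 + l^3 - 8*l^2 - 3*l - 6
(2) = v^5 - 5*v^4 - 49*v^3 + 161*v^2 + 492*v - 1440
(3) = 7.02*a^3 + 3.57*a^2 - 0.96*a + 3.79
(4) = 6*t^3 - 11*t^2 + 3*t - 3
(5) = w^4*z - 4*w^3*z^2 + w^3*z - 27*w^2*z^3 - 4*w^2*z^2 + w^2 + 90*w*z^4 - 27*w*z^3 - 7*w*z + 90*z^4 + 12*z^2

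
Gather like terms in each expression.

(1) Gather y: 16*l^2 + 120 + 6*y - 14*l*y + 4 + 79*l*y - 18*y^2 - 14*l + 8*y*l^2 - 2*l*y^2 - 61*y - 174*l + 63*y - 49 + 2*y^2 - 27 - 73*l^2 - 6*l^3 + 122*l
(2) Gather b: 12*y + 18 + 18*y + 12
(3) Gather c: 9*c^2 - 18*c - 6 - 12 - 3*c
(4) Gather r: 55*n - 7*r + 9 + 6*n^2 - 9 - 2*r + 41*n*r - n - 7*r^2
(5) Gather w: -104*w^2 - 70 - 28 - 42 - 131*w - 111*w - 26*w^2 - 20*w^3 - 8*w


(1) = -6*l^3 - 57*l^2 - 66*l + y^2*(-2*l - 16) + y*(8*l^2 + 65*l + 8) + 48
(2) = 30*y + 30
(3) = 9*c^2 - 21*c - 18
(4) = 6*n^2 + 54*n - 7*r^2 + r*(41*n - 9)
(5) = -20*w^3 - 130*w^2 - 250*w - 140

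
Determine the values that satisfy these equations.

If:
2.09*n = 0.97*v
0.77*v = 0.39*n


Then:
n = 0.00
v = 0.00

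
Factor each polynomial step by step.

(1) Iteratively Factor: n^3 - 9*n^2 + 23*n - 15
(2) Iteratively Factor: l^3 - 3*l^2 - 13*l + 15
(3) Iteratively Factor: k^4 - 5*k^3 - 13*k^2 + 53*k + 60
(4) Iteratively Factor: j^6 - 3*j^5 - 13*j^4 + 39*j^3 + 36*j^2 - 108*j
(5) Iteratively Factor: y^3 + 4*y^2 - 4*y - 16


(1) = (n - 1)*(n^2 - 8*n + 15) = (n - 3)*(n - 1)*(n - 5)
(2) = (l - 5)*(l^2 + 2*l - 3) = (l - 5)*(l + 3)*(l - 1)
(3) = (k + 1)*(k^3 - 6*k^2 - 7*k + 60) = (k + 1)*(k + 3)*(k^2 - 9*k + 20) = (k - 4)*(k + 1)*(k + 3)*(k - 5)
(4) = (j - 3)*(j^5 - 13*j^3 + 36*j) = j*(j - 3)*(j^4 - 13*j^2 + 36) = j*(j - 3)*(j - 2)*(j^3 + 2*j^2 - 9*j - 18) = j*(j - 3)*(j - 2)*(j + 3)*(j^2 - j - 6) = j*(j - 3)^2*(j - 2)*(j + 3)*(j + 2)
(5) = (y - 2)*(y^2 + 6*y + 8) = (y - 2)*(y + 4)*(y + 2)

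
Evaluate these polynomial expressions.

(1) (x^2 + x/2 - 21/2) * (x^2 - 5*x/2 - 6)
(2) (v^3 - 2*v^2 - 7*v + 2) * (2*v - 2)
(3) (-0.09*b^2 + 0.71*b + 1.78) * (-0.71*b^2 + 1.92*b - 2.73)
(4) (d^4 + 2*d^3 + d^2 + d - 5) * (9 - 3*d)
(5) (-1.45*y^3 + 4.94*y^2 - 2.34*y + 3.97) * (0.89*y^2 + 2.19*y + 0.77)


(1) = x^4 - 2*x^3 - 71*x^2/4 + 93*x/4 + 63
(2) = 2*v^4 - 6*v^3 - 10*v^2 + 18*v - 4
(3) = 0.0639*b^4 - 0.6769*b^3 + 0.3451*b^2 + 1.4793*b - 4.8594
(4) = -3*d^5 + 3*d^4 + 15*d^3 + 6*d^2 + 24*d - 45
(5) = -1.2905*y^5 + 1.2211*y^4 + 7.6195*y^3 + 2.2125*y^2 + 6.8925*y + 3.0569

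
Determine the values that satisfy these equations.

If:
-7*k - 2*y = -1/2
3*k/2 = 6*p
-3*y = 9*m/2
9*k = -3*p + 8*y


Then:
k = 8/151
m = -13/302
p = 2/151
y = 39/604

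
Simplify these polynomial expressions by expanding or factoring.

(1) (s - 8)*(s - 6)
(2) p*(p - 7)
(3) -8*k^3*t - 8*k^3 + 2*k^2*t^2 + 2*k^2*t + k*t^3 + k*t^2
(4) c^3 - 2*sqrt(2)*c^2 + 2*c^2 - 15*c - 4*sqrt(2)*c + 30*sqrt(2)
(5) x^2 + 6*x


(1) = s^2 - 14*s + 48
(2) = p^2 - 7*p
(3) = (-2*k + t)*(4*k + t)*(k*t + k)
(4) = (c - 3)*(c + 5)*(c - 2*sqrt(2))
(5) = x*(x + 6)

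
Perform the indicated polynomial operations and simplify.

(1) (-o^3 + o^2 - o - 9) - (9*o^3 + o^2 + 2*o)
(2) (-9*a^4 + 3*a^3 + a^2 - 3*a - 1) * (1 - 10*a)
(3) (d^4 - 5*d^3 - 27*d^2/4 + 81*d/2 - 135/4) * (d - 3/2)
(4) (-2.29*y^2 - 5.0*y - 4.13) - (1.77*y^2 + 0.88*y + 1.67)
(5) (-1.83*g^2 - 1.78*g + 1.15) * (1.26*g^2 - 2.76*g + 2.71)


(1) = -10*o^3 - 3*o - 9
(2) = 90*a^5 - 39*a^4 - 7*a^3 + 31*a^2 + 7*a - 1
(3) = d^5 - 13*d^4/2 + 3*d^3/4 + 405*d^2/8 - 189*d/2 + 405/8
(4) = -4.06*y^2 - 5.88*y - 5.8
(5) = -2.3058*g^4 + 2.808*g^3 + 1.4025*g^2 - 7.9978*g + 3.1165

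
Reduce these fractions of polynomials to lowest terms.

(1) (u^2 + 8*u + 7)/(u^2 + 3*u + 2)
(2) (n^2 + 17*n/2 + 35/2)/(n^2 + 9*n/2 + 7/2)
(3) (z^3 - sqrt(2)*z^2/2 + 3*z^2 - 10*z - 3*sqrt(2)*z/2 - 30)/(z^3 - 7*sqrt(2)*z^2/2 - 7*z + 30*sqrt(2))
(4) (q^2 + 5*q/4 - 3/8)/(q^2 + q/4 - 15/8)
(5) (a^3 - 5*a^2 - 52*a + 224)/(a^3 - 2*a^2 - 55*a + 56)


(1) = (u + 7)/(u + 2)
(2) = (n + 5)/(n + 1)
(3) = (4*z + 12)/(4*z - 12*sqrt(2))
(4) = (4*q - 1)/(4*q - 5)
(5) = (a - 4)/(a - 1)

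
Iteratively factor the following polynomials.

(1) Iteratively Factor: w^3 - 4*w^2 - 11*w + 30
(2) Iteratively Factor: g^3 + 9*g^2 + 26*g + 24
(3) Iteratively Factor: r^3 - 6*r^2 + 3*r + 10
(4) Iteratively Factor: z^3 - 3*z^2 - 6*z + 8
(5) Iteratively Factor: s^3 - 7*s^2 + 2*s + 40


(1) = (w - 2)*(w^2 - 2*w - 15) = (w - 2)*(w + 3)*(w - 5)
(2) = (g + 4)*(g^2 + 5*g + 6) = (g + 3)*(g + 4)*(g + 2)
(3) = (r + 1)*(r^2 - 7*r + 10) = (r - 2)*(r + 1)*(r - 5)
(4) = (z - 4)*(z^2 + z - 2) = (z - 4)*(z - 1)*(z + 2)
(5) = (s + 2)*(s^2 - 9*s + 20) = (s - 4)*(s + 2)*(s - 5)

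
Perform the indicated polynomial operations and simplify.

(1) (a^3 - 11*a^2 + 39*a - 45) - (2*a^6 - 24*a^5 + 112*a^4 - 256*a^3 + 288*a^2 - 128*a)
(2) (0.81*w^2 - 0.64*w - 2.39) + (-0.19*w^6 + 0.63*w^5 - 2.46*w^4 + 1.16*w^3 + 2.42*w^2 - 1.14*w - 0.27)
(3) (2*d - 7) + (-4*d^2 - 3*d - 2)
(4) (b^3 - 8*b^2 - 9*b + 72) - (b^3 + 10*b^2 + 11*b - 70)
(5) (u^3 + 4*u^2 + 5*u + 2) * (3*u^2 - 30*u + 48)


(1) = -2*a^6 + 24*a^5 - 112*a^4 + 257*a^3 - 299*a^2 + 167*a - 45
(2) = -0.19*w^6 + 0.63*w^5 - 2.46*w^4 + 1.16*w^3 + 3.23*w^2 - 1.78*w - 2.66
(3) = -4*d^2 - d - 9
(4) = -18*b^2 - 20*b + 142
(5) = 3*u^5 - 18*u^4 - 57*u^3 + 48*u^2 + 180*u + 96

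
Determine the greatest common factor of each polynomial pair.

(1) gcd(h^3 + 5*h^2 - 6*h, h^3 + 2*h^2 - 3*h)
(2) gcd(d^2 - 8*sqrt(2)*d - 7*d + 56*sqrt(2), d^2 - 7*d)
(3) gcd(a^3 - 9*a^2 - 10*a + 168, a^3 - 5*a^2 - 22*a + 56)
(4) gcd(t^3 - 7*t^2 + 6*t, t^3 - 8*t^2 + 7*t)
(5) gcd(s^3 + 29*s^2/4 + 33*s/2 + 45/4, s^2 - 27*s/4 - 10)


(1) = h^2 - h
(2) = gcd((d - 7)*(d - 8*sqrt(2)), d*(d - 7)) = d - 7
(3) = a^2 - 3*a - 28
(4) = gcd(t*(t - 6)*(t - 1), t*(t - 7)*(t - 1)) = t^2 - t
(5) = s + 5/4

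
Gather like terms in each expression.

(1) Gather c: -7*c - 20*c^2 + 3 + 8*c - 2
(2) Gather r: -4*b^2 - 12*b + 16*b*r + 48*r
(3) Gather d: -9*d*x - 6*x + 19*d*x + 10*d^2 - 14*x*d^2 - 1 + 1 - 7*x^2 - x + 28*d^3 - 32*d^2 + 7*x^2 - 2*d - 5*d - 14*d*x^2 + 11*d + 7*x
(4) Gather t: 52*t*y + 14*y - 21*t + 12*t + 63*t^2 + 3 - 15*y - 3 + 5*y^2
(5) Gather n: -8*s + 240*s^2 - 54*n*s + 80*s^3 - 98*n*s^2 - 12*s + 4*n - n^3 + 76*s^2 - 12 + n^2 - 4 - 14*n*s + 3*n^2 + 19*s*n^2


(1) = -20*c^2 + c + 1
(2) = -4*b^2 - 12*b + r*(16*b + 48)
(3) = 28*d^3 + d^2*(-14*x - 22) + d*(-14*x^2 + 10*x + 4)
(4) = 63*t^2 + t*(52*y - 9) + 5*y^2 - y
(5) = -n^3 + n^2*(19*s + 4) + n*(-98*s^2 - 68*s + 4) + 80*s^3 + 316*s^2 - 20*s - 16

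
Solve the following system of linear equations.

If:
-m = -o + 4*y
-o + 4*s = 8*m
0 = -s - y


Then:
m = -8*y/9
o = 28*y/9
s = -y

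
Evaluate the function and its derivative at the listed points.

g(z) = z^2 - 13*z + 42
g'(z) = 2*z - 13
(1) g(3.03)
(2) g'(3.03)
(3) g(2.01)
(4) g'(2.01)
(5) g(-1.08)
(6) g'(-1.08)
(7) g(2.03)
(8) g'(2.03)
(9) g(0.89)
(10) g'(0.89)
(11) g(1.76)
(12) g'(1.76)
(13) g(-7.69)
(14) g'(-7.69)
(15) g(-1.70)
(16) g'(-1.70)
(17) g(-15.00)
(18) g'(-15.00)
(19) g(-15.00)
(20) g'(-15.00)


(1) = 11.79
(2) = -6.94
(3) = 19.91
(4) = -8.98
(5) = 57.21
(6) = -15.16
(7) = 19.73
(8) = -8.94
(9) = 31.22
(10) = -11.22
(11) = 22.22
(12) = -9.48
(13) = 201.11
(14) = -28.38
(15) = 66.99
(16) = -16.40
(17) = 462.00
(18) = -43.00
(19) = 462.00
(20) = -43.00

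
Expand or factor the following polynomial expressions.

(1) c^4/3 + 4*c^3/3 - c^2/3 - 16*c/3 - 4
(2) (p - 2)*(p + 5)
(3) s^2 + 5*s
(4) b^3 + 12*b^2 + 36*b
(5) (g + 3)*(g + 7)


(1) = (c/3 + 1)*(c - 2)*(c + 1)*(c + 2)
(2) = p^2 + 3*p - 10
(3) = s*(s + 5)
(4) = b*(b + 6)^2
(5) = g^2 + 10*g + 21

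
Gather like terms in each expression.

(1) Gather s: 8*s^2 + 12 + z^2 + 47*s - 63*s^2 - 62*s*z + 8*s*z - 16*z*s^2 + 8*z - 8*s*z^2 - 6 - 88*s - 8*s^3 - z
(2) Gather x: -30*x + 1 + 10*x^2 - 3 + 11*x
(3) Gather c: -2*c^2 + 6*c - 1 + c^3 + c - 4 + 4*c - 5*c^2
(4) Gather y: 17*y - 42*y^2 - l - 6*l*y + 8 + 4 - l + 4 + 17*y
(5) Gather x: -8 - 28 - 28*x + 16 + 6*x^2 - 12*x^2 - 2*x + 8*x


(1) = -8*s^3 + s^2*(-16*z - 55) + s*(-8*z^2 - 54*z - 41) + z^2 + 7*z + 6
(2) = 10*x^2 - 19*x - 2
(3) = c^3 - 7*c^2 + 11*c - 5
(4) = -2*l - 42*y^2 + y*(34 - 6*l) + 16
(5) = -6*x^2 - 22*x - 20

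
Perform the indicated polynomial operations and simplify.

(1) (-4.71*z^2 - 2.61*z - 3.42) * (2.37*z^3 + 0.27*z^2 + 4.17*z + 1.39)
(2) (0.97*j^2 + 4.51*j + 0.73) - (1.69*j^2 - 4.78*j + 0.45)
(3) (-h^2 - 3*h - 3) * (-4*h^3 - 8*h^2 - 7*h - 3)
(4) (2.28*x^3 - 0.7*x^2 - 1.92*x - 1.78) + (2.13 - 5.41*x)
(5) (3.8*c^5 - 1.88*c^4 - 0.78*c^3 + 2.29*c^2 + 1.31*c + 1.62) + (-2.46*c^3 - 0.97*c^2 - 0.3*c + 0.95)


(1) = -11.1627*z^5 - 7.4574*z^4 - 28.4508*z^3 - 18.354*z^2 - 17.8893*z - 4.7538
(2) = -0.72*j^2 + 9.29*j + 0.28
(3) = 4*h^5 + 20*h^4 + 43*h^3 + 48*h^2 + 30*h + 9
(4) = 2.28*x^3 - 0.7*x^2 - 7.33*x + 0.35
(5) = 3.8*c^5 - 1.88*c^4 - 3.24*c^3 + 1.32*c^2 + 1.01*c + 2.57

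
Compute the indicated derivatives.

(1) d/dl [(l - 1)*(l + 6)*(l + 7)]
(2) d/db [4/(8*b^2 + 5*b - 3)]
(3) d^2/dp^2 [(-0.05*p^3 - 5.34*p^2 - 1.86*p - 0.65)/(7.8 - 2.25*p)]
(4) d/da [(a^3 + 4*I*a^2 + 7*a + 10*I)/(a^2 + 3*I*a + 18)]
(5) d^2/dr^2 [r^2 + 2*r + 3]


(1) = 3*l^2 + 24*l + 29
(2) = 4*(-16*b - 5)/(8*b^2 + 5*b - 3)^2
(3) = (0.50625*p^3 - 5.265*p^2 + 18.252*p + 721.63845)/(11.390625*p^3 - 118.4625*p^2 + 410.67*p - 474.552)
(4) = (a^4 + 6*I*a^3 + 35*a^2 + 124*I*a + 156)/(a^4 + 6*I*a^3 + 27*a^2 + 108*I*a + 324)
(5) = 2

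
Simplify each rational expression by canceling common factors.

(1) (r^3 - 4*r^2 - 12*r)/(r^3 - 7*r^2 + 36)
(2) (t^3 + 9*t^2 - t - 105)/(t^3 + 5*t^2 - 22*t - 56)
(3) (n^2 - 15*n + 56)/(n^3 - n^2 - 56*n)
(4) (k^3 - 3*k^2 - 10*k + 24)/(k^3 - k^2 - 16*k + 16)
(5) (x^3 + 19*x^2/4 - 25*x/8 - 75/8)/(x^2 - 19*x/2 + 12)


(1) = r/(r - 3)
(2) = (t^2 + 2*t - 15)/(t^2 - 2*t - 8)
(3) = (n - 7)/(n^2 + 7*n)
(4) = (k^2 + k - 6)/(k^2 + 3*k - 4)
(5) = (4*x^2 + 25*x + 25)/(4*x - 32)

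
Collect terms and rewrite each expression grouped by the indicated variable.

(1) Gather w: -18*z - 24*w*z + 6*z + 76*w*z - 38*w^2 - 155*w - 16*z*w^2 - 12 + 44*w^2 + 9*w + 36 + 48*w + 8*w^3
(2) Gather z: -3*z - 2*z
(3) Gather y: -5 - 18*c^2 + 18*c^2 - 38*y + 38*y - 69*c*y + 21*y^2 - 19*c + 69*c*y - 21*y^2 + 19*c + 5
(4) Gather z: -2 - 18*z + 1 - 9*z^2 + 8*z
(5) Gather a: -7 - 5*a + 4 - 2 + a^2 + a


(1) = 8*w^3 + w^2*(6 - 16*z) + w*(52*z - 98) - 12*z + 24
(2) = -5*z
(3) = 0
(4) = -9*z^2 - 10*z - 1
(5) = a^2 - 4*a - 5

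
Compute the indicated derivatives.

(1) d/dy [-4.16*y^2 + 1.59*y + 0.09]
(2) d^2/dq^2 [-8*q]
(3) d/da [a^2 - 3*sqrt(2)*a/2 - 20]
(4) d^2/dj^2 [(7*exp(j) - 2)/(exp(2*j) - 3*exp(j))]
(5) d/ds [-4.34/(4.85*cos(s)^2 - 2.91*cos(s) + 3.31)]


(1) = 1.59 - 8.32*y
(2) = 0
(3) = 2*a - 3*sqrt(2)/2
(4) = (7*exp(3*j) + 13*exp(2*j) + 18*exp(j) - 18)*exp(-j)/(exp(3*j) - 9*exp(2*j) + 27*exp(j) - 27)
(5) = (12.6294 - 42.098*cos(s))*sin(s)/(4.85*cos(s)^2 - 2.91*cos(s) + 3.31)^2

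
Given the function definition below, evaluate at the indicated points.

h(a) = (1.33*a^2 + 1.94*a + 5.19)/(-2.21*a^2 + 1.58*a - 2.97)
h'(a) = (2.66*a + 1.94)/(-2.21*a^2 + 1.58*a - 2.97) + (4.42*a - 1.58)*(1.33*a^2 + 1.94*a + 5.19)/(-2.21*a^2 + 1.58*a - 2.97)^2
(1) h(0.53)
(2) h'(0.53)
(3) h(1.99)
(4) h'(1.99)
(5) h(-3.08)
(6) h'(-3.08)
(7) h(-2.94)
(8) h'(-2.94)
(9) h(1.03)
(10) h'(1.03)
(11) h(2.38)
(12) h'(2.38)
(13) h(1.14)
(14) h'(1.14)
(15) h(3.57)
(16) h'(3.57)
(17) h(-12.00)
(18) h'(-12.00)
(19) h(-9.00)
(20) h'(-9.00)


(1) = -2.39
(2) = -0.55
(3) = -1.67
(4) = 0.56
(5) = -0.41
(6) = 0.00
(7) = -0.41
(8) = -0.00
(9) = -2.33
(10) = 0.61
(11) = -1.48
(12) = 0.42
(13) = -2.26
(14) = 0.70
(15) = -1.14
(16) = 0.19
(17) = -0.51
(18) = 0.01
(19) = -0.49
(20) = 0.01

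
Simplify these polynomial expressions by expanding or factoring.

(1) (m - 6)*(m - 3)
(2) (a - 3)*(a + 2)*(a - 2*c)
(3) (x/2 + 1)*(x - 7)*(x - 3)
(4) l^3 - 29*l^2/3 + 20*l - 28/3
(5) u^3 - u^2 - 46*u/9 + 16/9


(1) = m^2 - 9*m + 18
(2) = a^3 - 2*a^2*c - a^2 + 2*a*c - 6*a + 12*c
(3) = x^3/2 - 4*x^2 + x/2 + 21
(4) = (l - 7)*(l - 2)*(l - 2/3)
(5) = (u - 8/3)*(u - 1/3)*(u + 2)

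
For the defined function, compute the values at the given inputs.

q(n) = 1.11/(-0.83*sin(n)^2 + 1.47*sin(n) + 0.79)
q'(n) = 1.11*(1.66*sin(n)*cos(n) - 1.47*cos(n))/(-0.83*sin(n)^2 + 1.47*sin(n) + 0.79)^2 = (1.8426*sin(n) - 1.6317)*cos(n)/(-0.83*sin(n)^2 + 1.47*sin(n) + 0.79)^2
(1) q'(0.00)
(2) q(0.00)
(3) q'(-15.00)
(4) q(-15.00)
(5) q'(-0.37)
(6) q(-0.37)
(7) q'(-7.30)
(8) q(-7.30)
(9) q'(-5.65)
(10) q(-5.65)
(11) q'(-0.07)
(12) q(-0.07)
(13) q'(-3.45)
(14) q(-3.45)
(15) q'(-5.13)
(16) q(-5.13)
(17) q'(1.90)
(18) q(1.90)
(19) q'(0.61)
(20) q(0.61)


(1) = -2.61
(2) = 1.41
(3) = 8.05
(4) = -2.15
(5) = -95.36
(6) = 7.41
(7) = -1.50
(8) = -1.05
(9) = -0.23
(10) = 0.81
(11) = -3.76
(12) = 1.62
(13) = 0.76
(14) = 0.96
(15) = 0.01
(16) = 0.77
(17) = -0.02
(18) = 0.77
(19) = -0.26
(20) = 0.82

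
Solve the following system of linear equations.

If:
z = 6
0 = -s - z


Then:
s = -6
z = 6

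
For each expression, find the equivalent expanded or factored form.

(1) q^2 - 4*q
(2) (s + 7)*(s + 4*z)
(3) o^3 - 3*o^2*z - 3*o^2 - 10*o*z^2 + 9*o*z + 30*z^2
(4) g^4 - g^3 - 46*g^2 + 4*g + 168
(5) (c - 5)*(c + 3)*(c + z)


(1) = q*(q - 4)
(2) = s^2 + 4*s*z + 7*s + 28*z
(3) = (o - 3)*(o - 5*z)*(o + 2*z)
(4) = (g - 7)*(g - 2)*(g + 2)*(g + 6)
(5) = c^3 + c^2*z - 2*c^2 - 2*c*z - 15*c - 15*z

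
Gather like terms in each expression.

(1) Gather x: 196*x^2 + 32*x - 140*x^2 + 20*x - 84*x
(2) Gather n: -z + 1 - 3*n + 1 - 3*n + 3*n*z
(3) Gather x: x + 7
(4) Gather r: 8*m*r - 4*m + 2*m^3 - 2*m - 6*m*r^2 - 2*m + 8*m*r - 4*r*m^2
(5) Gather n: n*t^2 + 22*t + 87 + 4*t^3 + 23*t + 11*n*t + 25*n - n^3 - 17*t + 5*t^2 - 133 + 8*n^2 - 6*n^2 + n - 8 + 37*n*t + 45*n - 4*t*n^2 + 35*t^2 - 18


(1) = 56*x^2 - 32*x
(2) = n*(3*z - 6) - z + 2
(3) = x + 7
(4) = 2*m^3 - 6*m*r^2 - 8*m + r*(-4*m^2 + 16*m)
(5) = -n^3 + n^2*(2 - 4*t) + n*(t^2 + 48*t + 71) + 4*t^3 + 40*t^2 + 28*t - 72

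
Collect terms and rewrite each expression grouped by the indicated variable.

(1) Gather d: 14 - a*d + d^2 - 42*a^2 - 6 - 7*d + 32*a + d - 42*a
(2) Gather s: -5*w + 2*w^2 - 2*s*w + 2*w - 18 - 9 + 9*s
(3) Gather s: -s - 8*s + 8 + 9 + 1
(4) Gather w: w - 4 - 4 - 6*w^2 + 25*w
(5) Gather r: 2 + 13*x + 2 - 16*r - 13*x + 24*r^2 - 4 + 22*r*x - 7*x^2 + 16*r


(1) = -42*a^2 - 10*a + d^2 + d*(-a - 6) + 8
(2) = s*(9 - 2*w) + 2*w^2 - 3*w - 27
(3) = 18 - 9*s
(4) = -6*w^2 + 26*w - 8
(5) = 24*r^2 + 22*r*x - 7*x^2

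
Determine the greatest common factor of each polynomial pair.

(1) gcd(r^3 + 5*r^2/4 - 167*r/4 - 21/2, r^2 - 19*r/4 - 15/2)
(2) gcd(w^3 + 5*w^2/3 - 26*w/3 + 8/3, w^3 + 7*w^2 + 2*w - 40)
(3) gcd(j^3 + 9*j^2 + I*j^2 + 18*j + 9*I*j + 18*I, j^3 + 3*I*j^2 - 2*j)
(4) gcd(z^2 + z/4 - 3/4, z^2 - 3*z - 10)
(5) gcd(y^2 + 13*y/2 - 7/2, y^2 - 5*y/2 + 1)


(1) = r - 6
(2) = gcd((w - 2)*(w - 1/3)*(w + 4), (w - 2)*(w + 4)*(w + 5)) = w^2 + 2*w - 8
(3) = gcd((j + 3)*(j + 6)*(j + I), j*(j + I)*(j + 2*I)) = j + I
(4) = 1
(5) = gcd((y - 1/2)*(y + 7), (y - 2)*(y - 1/2)) = y - 1/2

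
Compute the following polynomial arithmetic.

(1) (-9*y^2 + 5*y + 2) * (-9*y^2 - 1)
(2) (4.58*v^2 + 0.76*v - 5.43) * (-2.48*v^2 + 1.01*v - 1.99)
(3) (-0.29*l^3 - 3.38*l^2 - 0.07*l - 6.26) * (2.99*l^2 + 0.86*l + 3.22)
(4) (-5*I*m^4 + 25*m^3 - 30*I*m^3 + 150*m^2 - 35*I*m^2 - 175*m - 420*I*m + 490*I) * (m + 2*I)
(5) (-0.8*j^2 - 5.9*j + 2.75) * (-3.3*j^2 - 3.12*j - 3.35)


(1) = 81*y^4 - 45*y^3 - 9*y^2 - 5*y - 2
(2) = -11.3584*v^4 + 2.741*v^3 + 5.1198*v^2 - 6.9967*v + 10.8057
(3) = -0.8671*l^5 - 10.3556*l^4 - 4.0499*l^3 - 29.6612*l^2 - 5.609*l - 20.1572
(4) = -5*I*m^5 + 35*m^4 - 30*I*m^4 + 210*m^3 + 15*I*m^3 - 105*m^2 - 120*I*m^2 + 840*m + 140*I*m - 980
(5) = 2.64*j^4 + 21.966*j^3 + 12.013*j^2 + 11.185*j - 9.2125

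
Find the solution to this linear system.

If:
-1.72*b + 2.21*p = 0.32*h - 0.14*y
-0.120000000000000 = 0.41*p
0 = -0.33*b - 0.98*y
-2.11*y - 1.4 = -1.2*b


Then:
b = 0.73
h = -6.07
p = -0.29
y = -0.25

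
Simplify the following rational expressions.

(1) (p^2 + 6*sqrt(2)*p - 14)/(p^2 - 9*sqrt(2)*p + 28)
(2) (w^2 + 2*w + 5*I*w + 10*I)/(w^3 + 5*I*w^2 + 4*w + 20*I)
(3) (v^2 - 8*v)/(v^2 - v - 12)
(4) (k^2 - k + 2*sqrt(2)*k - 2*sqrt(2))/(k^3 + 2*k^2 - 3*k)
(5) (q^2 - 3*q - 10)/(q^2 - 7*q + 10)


(1) = (p^2 + 6*sqrt(2)*p - 14)/(p^2 - 9*sqrt(2)*p + 28)
(2) = (w + 2)/(w^2 + 4)
(3) = (v^2 - 8*v)/(v^2 - v - 12)
(4) = (k + 2*sqrt(2))/(k^2 + 3*k)
(5) = (q + 2)/(q - 2)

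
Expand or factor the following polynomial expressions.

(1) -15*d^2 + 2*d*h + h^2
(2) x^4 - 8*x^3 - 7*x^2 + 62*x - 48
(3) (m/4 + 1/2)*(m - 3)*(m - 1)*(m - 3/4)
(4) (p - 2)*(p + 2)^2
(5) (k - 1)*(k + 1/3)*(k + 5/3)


(1) = (-3*d + h)*(5*d + h)
(2) = (x - 8)*(x - 2)*(x - 1)*(x + 3)
(3) = m^4/4 - 11*m^3/16 - 7*m^2/8 + 39*m/16 - 9/8
(4) = p^3 + 2*p^2 - 4*p - 8
(5) = k^3 + k^2 - 13*k/9 - 5/9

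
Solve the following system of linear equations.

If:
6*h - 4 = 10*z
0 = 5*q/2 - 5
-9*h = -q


Then:
h = 2/9
q = 2
z = -4/15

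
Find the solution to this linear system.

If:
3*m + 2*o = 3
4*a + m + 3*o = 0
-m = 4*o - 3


Then:
a = -3/5
m = 3/5
o = 3/5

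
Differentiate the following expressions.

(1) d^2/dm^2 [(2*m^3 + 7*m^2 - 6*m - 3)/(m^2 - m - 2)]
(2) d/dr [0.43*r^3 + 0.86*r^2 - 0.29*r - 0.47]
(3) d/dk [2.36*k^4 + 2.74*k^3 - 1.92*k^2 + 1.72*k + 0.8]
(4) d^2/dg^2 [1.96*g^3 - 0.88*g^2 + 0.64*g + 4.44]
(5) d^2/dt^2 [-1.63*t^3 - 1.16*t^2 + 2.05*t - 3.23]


(1) = 2*(7*m^3 + 45*m^2 - 3*m + 31)/(m^6 - 3*m^5 - 3*m^4 + 11*m^3 + 6*m^2 - 12*m - 8)
(2) = 1.29*r^2 + 1.72*r - 0.29
(3) = 9.44*k^3 + 8.22*k^2 - 3.84*k + 1.72
(4) = 11.76*g - 1.76
(5) = -9.78*t - 2.32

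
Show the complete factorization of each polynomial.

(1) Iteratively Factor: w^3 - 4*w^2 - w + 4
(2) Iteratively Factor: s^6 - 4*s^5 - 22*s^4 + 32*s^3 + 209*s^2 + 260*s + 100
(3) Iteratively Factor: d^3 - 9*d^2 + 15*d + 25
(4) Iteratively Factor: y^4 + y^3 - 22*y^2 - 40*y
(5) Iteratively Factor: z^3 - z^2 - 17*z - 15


(1) = (w - 4)*(w^2 - 1) = (w - 4)*(w - 1)*(w + 1)
(2) = (s + 1)*(s^5 - 5*s^4 - 17*s^3 + 49*s^2 + 160*s + 100) = (s - 5)*(s + 1)*(s^4 - 17*s^2 - 36*s - 20) = (s - 5)*(s + 1)*(s + 2)*(s^3 - 2*s^2 - 13*s - 10) = (s - 5)*(s + 1)*(s + 2)^2*(s^2 - 4*s - 5) = (s - 5)^2*(s + 1)*(s + 2)^2*(s + 1)
(3) = (d + 1)*(d^2 - 10*d + 25) = (d - 5)*(d + 1)*(d - 5)
(4) = (y)*(y^3 + y^2 - 22*y - 40) = y*(y + 4)*(y^2 - 3*y - 10) = y*(y + 2)*(y + 4)*(y - 5)
(5) = (z + 1)*(z^2 - 2*z - 15) = (z - 5)*(z + 1)*(z + 3)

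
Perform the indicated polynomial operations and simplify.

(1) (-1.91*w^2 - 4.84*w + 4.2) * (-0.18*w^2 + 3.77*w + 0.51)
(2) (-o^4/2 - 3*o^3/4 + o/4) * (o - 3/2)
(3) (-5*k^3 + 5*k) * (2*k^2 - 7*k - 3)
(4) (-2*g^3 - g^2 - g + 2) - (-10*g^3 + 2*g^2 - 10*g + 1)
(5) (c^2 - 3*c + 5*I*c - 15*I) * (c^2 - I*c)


(1) = 0.3438*w^4 - 6.3295*w^3 - 19.9769*w^2 + 13.3656*w + 2.142
(2) = -o^5/2 + 9*o^3/8 + o^2/4 - 3*o/8
(3) = -10*k^5 + 35*k^4 + 25*k^3 - 35*k^2 - 15*k
(4) = 8*g^3 - 3*g^2 + 9*g + 1
(5) = c^4 - 3*c^3 + 4*I*c^3 + 5*c^2 - 12*I*c^2 - 15*c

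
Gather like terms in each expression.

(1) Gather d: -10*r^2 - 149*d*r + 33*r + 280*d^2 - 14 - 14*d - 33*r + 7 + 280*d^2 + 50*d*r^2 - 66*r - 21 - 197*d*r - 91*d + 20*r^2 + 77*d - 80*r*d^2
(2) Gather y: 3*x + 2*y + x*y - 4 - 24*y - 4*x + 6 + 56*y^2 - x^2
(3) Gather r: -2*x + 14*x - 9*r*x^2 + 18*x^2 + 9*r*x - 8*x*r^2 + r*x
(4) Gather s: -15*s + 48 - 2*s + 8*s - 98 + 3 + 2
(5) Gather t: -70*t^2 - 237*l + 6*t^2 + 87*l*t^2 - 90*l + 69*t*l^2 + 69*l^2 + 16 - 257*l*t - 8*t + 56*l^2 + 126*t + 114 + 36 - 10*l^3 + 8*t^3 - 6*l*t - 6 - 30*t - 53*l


(1) = d^2*(560 - 80*r) + d*(50*r^2 - 346*r - 28) + 10*r^2 - 66*r - 28
(2) = -x^2 - x + 56*y^2 + y*(x - 22) + 2
(3) = -8*r^2*x + r*(-9*x^2 + 10*x) + 18*x^2 + 12*x
(4) = -9*s - 45
(5) = -10*l^3 + 125*l^2 - 380*l + 8*t^3 + t^2*(87*l - 64) + t*(69*l^2 - 263*l + 88) + 160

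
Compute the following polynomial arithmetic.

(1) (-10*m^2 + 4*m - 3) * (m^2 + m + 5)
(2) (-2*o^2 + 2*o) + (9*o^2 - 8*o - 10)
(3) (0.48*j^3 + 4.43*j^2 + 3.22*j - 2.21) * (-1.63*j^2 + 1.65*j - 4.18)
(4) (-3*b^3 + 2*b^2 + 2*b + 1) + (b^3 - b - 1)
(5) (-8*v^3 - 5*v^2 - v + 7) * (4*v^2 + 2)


(1) = -10*m^4 - 6*m^3 - 49*m^2 + 17*m - 15
(2) = 7*o^2 - 6*o - 10
(3) = -0.7824*j^5 - 6.4289*j^4 + 0.0545*j^3 - 9.6021*j^2 - 17.1061*j + 9.2378
(4) = -2*b^3 + 2*b^2 + b
(5) = -32*v^5 - 20*v^4 - 20*v^3 + 18*v^2 - 2*v + 14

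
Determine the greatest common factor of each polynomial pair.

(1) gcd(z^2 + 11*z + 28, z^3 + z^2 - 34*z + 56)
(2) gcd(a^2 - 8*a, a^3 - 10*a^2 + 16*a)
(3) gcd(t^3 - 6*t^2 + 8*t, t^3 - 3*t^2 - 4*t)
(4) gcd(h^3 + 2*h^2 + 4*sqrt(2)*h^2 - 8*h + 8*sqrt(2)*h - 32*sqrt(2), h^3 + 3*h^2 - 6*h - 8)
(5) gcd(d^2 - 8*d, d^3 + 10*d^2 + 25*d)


(1) = gcd((z + 4)*(z + 7), (z - 4)*(z - 2)*(z + 7)) = z + 7
(2) = a^2 - 8*a
(3) = t^2 - 4*t
(4) = h^2 + 2*h - 8
(5) = d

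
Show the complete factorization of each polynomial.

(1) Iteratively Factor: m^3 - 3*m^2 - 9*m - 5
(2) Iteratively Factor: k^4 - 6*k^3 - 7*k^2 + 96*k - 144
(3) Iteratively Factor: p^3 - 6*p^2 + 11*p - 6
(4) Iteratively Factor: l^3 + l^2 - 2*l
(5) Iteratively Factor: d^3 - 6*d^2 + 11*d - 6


(1) = (m - 5)*(m^2 + 2*m + 1) = (m - 5)*(m + 1)*(m + 1)
(2) = (k - 3)*(k^3 - 3*k^2 - 16*k + 48) = (k - 4)*(k - 3)*(k^2 + k - 12) = (k - 4)*(k - 3)*(k + 4)*(k - 3)
(3) = (p - 3)*(p^2 - 3*p + 2) = (p - 3)*(p - 2)*(p - 1)
(4) = (l)*(l^2 + l - 2) = l*(l + 2)*(l - 1)
(5) = (d - 1)*(d^2 - 5*d + 6) = (d - 2)*(d - 1)*(d - 3)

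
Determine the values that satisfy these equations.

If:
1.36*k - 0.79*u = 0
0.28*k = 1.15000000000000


Then:
k = 4.11
u = 7.07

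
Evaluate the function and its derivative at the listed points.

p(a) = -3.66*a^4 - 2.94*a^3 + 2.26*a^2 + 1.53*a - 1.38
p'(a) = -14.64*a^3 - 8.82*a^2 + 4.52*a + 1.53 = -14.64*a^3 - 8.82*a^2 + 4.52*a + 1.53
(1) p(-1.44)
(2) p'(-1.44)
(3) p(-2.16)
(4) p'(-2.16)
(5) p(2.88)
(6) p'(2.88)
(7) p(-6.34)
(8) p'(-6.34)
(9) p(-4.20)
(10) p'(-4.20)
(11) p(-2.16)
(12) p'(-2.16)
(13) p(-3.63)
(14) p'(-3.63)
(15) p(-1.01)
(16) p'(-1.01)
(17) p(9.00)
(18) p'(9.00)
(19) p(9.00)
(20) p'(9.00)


(1) = -5.86
(2) = 20.45
(3) = -44.18
(4) = 98.15
(5) = -300.26
(6) = -408.33
(7) = -5084.42
(8) = 3349.21
(9) = -889.00
(10) = 911.61
(11) = -44.18
(12) = 98.15
(13) = -472.02
(14) = 569.16
(15) = -1.40
(16) = 3.05
(17) = -25961.07
(18) = -11344.77
(19) = -25961.07
(20) = -11344.77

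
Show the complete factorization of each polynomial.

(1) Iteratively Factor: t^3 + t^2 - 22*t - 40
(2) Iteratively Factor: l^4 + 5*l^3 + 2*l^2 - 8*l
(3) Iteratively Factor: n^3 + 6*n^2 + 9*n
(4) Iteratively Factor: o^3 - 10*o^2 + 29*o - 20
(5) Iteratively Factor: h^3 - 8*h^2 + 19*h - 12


(1) = (t - 5)*(t^2 + 6*t + 8) = (t - 5)*(t + 2)*(t + 4)
(2) = (l - 1)*(l^3 + 6*l^2 + 8*l) = (l - 1)*(l + 2)*(l^2 + 4*l) = (l - 1)*(l + 2)*(l + 4)*(l)
(3) = (n + 3)*(n^2 + 3*n) = (n + 3)^2*(n)
(4) = (o - 1)*(o^2 - 9*o + 20) = (o - 4)*(o - 1)*(o - 5)
(5) = (h - 1)*(h^2 - 7*h + 12) = (h - 3)*(h - 1)*(h - 4)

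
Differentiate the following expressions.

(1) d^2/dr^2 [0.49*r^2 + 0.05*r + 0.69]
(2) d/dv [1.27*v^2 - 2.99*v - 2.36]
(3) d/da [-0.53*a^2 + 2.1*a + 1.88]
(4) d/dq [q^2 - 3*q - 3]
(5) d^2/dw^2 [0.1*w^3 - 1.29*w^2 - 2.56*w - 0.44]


(1) = 0.980000000000000
(2) = 2.54*v - 2.99
(3) = 2.1 - 1.06*a
(4) = 2*q - 3
(5) = 0.6*w - 2.58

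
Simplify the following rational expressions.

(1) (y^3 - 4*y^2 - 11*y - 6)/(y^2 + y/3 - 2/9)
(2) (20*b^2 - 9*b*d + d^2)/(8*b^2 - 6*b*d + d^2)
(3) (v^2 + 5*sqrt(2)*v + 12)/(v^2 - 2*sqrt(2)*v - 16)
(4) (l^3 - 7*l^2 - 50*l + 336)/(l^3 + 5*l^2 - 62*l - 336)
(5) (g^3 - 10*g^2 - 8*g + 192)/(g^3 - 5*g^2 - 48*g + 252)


(1) = (9*y^3 - 36*y^2 - 99*y - 54)/(9*y^2 + 3*y - 2)
(2) = (5*b - d)/(2*b - d)
(3) = (v + 3*sqrt(2))/(v - 4*sqrt(2))
(4) = (l - 6)/(l + 6)
(5) = (g^2 - 4*g - 32)/(g^2 + g - 42)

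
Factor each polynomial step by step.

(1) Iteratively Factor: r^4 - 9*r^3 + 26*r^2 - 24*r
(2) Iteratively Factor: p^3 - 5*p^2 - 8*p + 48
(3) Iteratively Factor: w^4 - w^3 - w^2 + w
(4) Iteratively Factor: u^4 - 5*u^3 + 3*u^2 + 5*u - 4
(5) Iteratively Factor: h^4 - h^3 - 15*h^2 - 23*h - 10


(1) = (r - 3)*(r^3 - 6*r^2 + 8*r) = r*(r - 3)*(r^2 - 6*r + 8) = r*(r - 4)*(r - 3)*(r - 2)
(2) = (p - 4)*(p^2 - p - 12) = (p - 4)*(p + 3)*(p - 4)
(3) = (w)*(w^3 - w^2 - w + 1) = w*(w - 1)*(w^2 - 1) = w*(w - 1)*(w + 1)*(w - 1)
(4) = (u - 1)*(u^3 - 4*u^2 - u + 4) = (u - 1)*(u + 1)*(u^2 - 5*u + 4) = (u - 4)*(u - 1)*(u + 1)*(u - 1)
(5) = (h - 5)*(h^3 + 4*h^2 + 5*h + 2) = (h - 5)*(h + 2)*(h^2 + 2*h + 1) = (h - 5)*(h + 1)*(h + 2)*(h + 1)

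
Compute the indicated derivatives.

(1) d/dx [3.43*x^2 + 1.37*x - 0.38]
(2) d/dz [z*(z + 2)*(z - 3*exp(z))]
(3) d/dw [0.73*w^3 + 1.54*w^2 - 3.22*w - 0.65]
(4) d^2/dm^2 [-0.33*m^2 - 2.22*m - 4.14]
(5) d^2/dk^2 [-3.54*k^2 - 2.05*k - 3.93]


(1) = 6.86*x + 1.37
(2) = -3*z^2*exp(z) + 3*z^2 - 12*z*exp(z) + 4*z - 6*exp(z)
(3) = 2.19*w^2 + 3.08*w - 3.22
(4) = -0.660000000000000
(5) = -7.08000000000000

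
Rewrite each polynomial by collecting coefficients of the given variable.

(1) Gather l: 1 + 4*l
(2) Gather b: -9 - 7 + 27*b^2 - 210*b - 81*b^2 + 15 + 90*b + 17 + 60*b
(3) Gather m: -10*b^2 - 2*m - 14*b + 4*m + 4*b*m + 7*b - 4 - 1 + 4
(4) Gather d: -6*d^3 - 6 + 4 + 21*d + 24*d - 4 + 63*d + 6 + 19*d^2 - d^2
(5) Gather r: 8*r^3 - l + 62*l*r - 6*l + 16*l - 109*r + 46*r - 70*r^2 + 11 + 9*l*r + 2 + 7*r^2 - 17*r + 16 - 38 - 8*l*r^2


(1) = 4*l + 1
(2) = -54*b^2 - 60*b + 16
(3) = -10*b^2 - 7*b + m*(4*b + 2) - 1
(4) = -6*d^3 + 18*d^2 + 108*d
(5) = 9*l + 8*r^3 + r^2*(-8*l - 63) + r*(71*l - 80) - 9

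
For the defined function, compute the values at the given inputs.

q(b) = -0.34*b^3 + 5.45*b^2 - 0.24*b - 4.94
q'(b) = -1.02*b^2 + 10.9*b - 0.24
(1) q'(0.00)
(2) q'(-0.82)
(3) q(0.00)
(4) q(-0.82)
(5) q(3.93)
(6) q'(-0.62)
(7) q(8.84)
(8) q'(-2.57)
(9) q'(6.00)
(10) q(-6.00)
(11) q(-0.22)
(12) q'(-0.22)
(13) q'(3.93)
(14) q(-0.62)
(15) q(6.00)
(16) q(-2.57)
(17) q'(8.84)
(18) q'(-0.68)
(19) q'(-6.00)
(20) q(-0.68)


(1) = -0.24
(2) = -9.86
(3) = -4.94
(4) = -0.89
(5) = 57.65
(6) = -7.39
(7) = 183.96
(8) = -34.99
(9) = 28.44
(10) = 266.14
(11) = -4.62
(12) = -2.69
(13) = 26.84
(14) = -2.62
(15) = 116.38
(16) = 37.44
(17) = 16.41
(18) = -8.12
(19) = -102.36
(20) = -2.15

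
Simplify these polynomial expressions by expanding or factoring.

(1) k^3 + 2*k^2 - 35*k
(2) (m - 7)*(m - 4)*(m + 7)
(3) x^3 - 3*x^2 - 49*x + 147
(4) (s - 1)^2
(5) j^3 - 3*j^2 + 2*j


(1) = k*(k - 5)*(k + 7)
(2) = m^3 - 4*m^2 - 49*m + 196
(3) = (x - 7)*(x - 3)*(x + 7)
(4) = s^2 - 2*s + 1
(5) = j*(j - 2)*(j - 1)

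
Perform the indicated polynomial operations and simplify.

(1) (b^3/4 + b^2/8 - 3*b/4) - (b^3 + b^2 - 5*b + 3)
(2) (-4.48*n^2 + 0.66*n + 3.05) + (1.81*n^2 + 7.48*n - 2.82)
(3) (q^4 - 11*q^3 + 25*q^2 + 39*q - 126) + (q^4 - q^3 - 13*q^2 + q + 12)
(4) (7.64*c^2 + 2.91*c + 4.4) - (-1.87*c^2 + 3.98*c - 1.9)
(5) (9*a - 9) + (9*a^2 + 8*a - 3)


(1) = -3*b^3/4 - 7*b^2/8 + 17*b/4 - 3
(2) = -2.67*n^2 + 8.14*n + 0.23
(3) = 2*q^4 - 12*q^3 + 12*q^2 + 40*q - 114
(4) = 9.51*c^2 - 1.07*c + 6.3
(5) = 9*a^2 + 17*a - 12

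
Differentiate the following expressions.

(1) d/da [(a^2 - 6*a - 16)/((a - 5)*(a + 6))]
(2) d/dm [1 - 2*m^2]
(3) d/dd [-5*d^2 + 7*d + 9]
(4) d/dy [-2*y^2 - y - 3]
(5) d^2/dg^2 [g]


(1) = 7*(a^2 - 4*a + 28)/(a^4 + 2*a^3 - 59*a^2 - 60*a + 900)
(2) = -4*m
(3) = 7 - 10*d
(4) = -4*y - 1
(5) = 0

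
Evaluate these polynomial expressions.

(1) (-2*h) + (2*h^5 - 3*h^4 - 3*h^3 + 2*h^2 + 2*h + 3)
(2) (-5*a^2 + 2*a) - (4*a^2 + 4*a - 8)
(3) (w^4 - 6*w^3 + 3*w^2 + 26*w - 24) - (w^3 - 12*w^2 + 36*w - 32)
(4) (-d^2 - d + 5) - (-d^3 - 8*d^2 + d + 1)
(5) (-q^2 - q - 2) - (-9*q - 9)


(1) = 2*h^5 - 3*h^4 - 3*h^3 + 2*h^2 + 3
(2) = -9*a^2 - 2*a + 8
(3) = w^4 - 7*w^3 + 15*w^2 - 10*w + 8
(4) = d^3 + 7*d^2 - 2*d + 4
(5) = -q^2 + 8*q + 7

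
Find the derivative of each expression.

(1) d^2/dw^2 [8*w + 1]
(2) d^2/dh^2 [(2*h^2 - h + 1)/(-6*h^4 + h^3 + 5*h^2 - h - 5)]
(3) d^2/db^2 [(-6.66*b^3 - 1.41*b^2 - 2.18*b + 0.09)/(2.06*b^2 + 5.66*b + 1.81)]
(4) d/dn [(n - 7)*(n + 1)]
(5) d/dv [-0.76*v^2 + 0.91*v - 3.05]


(1) = 0
(2) = 2*(-216*h^8 + 252*h^7 - 470*h^6 + 75*h^5 + 975*h^4 - 406*h^3 - 12*h^2 + 75*h - 81)/(216*h^12 - 108*h^11 - 522*h^10 + 287*h^9 + 939*h^8 - 432*h^7 - 962*h^6 + 402*h^5 + 780*h^4 - 224*h^3 - 360*h^2 + 75*h + 125)
(3) = (-362.671264*b^3 - 375.538716*b^2 - 75.846684*b + 40.523114)/(8.741816*b^6 + 72.056328*b^5 + 221.022756*b^4 + 307.944752*b^3 + 194.199606*b^2 + 55.628178*b + 5.929741)
(4) = 2*n - 6
(5) = 0.91 - 1.52*v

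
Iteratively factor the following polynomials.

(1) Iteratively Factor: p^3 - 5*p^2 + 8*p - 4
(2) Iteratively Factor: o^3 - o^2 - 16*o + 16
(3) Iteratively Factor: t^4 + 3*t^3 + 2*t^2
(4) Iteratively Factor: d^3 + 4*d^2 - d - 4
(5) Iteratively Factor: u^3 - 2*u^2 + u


(1) = (p - 1)*(p^2 - 4*p + 4) = (p - 2)*(p - 1)*(p - 2)
(2) = (o + 4)*(o^2 - 5*o + 4) = (o - 1)*(o + 4)*(o - 4)
(3) = (t)*(t^3 + 3*t^2 + 2*t) = t*(t + 2)*(t^2 + t) = t*(t + 1)*(t + 2)*(t)
(4) = (d + 4)*(d^2 - 1) = (d - 1)*(d + 4)*(d + 1)
(5) = (u)*(u^2 - 2*u + 1) = u*(u - 1)*(u - 1)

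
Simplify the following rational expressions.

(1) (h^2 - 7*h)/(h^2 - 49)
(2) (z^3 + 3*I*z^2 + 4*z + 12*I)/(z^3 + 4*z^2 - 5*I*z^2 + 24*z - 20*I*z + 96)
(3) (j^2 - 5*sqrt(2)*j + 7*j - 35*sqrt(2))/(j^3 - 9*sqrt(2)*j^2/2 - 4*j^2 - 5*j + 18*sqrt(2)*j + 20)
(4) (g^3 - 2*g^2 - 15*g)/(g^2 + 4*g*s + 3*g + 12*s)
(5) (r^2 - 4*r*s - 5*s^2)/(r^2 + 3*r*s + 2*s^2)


(1) = h/(h + 7)
(2) = (z^2 + 4)/(z^2 + z*(4 - 8*I) - 32*I)
(3) = (2*j + 14)/(2*j^2 + j*(-8 + sqrt(2)) - 4*sqrt(2))
(4) = (g^2 - 5*g)/(g + 4*s)
(5) = (r - 5*s)/(r + 2*s)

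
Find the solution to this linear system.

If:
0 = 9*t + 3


Then:
t = -1/3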